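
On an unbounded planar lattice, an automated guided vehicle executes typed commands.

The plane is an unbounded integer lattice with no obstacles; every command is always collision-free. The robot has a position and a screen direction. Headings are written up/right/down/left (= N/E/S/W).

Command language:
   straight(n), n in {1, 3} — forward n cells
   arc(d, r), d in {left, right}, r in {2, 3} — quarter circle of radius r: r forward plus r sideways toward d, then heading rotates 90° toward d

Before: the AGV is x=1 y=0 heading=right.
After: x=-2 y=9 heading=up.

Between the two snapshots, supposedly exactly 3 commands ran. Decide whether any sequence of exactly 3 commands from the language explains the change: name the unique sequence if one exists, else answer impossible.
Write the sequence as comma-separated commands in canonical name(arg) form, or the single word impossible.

arc(left, 3), arc(left, 3), arc(right, 3)

key: order matters: swapping arc(left, 3) and arc(right, 3) lands elsewhere
start: x=1 y=0 heading=right
step 1 (arc(left, 3)): x=4 y=3 heading=up
step 2 (arc(left, 3)): x=1 y=6 heading=left
step 3 (arc(right, 3)): x=-2 y=9 heading=up
all 216 alternatives checked — unique.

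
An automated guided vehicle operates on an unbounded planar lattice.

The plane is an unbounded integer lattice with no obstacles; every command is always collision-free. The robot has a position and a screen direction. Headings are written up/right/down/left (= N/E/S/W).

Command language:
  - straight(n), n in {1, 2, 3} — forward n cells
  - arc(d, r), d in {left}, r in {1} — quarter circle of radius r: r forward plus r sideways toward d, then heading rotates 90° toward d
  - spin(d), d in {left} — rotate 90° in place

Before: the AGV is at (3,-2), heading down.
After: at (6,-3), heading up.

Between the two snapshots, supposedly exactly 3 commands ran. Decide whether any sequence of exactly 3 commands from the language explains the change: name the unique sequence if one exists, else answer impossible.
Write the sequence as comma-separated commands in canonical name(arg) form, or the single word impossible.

arc(left, 1), straight(2), spin(left)

key: cell and facing (now N) both changed — the 3 commands mix motion and turning
start: at (3,-2), heading down
1. arc(left, 1) → at (4,-3), heading right
2. straight(2) → at (6,-3), heading right
3. spin(left) → at (6,-3), heading up
all 125 alternatives checked — unique.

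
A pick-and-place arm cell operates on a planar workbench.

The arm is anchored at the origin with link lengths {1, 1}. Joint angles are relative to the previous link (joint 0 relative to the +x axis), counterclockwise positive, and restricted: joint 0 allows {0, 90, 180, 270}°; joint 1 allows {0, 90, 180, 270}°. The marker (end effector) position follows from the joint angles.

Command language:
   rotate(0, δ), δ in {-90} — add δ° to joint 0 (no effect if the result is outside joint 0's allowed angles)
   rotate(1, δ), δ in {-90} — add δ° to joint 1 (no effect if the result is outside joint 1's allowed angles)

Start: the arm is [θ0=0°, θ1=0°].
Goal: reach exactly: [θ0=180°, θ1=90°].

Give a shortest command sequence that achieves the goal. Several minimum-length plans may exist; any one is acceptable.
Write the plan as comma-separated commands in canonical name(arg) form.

initial: [θ0=0°, θ1=0°]
t=1 rotate(0, -90) ⇒ [θ0=270°, θ1=0°]
t=2 rotate(0, -90) ⇒ [θ0=180°, θ1=0°]
t=3 rotate(1, -90) ⇒ [θ0=180°, θ1=270°]
t=4 rotate(1, -90) ⇒ [θ0=180°, θ1=180°]
t=5 rotate(1, -90) ⇒ [θ0=180°, θ1=90°]
minimal: 5 command(s), checked below 5.

rotate(0, -90), rotate(0, -90), rotate(1, -90), rotate(1, -90), rotate(1, -90)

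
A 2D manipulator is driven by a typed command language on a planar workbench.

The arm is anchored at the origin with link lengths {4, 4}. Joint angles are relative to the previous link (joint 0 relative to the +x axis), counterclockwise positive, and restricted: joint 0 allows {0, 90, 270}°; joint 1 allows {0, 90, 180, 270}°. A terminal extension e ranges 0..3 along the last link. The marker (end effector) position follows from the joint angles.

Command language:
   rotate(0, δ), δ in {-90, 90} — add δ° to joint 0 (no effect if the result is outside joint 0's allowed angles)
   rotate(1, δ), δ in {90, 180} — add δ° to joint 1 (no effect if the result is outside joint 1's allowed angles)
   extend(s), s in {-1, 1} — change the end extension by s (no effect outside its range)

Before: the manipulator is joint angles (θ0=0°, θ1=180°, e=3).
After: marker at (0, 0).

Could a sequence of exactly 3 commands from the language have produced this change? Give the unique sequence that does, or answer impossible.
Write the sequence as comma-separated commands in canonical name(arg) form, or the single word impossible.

extend(-1), extend(-1), extend(-1)

from: joint angles (θ0=0°, θ1=180°, e=3)
[1] after extend(-1): joint angles (θ0=0°, θ1=180°, e=2)
[2] after extend(-1): joint angles (θ0=0°, θ1=180°, e=1)
[3] after extend(-1): joint angles (θ0=0°, θ1=180°, e=0)
uniquely the one of 216 3-step routes that fits.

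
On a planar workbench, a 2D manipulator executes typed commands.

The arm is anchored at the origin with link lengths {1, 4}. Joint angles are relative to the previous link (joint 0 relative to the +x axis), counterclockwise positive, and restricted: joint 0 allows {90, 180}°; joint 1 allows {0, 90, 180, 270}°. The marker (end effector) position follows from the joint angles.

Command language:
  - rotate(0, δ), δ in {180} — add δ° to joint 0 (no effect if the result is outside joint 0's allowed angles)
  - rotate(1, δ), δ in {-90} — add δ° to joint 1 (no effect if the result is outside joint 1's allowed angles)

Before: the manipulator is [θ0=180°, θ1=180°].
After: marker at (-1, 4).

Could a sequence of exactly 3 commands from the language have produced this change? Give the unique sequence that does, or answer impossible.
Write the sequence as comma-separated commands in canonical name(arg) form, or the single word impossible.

start: [θ0=180°, θ1=180°]
step 1 (rotate(1, -90)): [θ0=180°, θ1=90°]
step 2 (rotate(1, -90)): [θ0=180°, θ1=0°]
step 3 (rotate(1, -90)): [θ0=180°, θ1=270°]
uniquely the one of 8 3-step routes that fits.

rotate(1, -90), rotate(1, -90), rotate(1, -90)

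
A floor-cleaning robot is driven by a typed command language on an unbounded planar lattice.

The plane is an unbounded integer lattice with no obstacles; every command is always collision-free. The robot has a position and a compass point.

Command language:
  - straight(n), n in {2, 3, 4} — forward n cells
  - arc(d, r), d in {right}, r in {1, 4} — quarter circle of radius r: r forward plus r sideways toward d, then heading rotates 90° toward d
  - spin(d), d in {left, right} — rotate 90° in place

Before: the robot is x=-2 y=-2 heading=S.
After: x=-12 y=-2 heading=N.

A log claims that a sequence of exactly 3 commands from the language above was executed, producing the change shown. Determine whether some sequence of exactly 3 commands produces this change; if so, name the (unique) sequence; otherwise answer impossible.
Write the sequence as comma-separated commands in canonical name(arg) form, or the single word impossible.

key: cell and facing (now N) both changed — the 3 commands mix motion and turning
begin: x=-2 y=-2 heading=S
step 1 (arc(right, 4)): x=-6 y=-6 heading=W
step 2 (straight(2)): x=-8 y=-6 heading=W
step 3 (arc(right, 4)): x=-12 y=-2 heading=N
uniquely the one of 343 3-step routes that fits.

arc(right, 4), straight(2), arc(right, 4)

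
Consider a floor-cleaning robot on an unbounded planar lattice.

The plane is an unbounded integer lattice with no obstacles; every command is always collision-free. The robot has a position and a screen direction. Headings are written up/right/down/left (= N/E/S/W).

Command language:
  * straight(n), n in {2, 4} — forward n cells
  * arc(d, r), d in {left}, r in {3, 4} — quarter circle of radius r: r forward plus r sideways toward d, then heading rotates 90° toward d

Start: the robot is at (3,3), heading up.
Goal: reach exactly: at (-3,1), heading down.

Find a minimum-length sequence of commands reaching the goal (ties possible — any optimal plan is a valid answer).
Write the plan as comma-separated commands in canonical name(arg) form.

arc(left, 3), arc(left, 3), straight(2)

from: at (3,3), heading up
[1] after arc(left, 3): at (0,6), heading left
[2] after arc(left, 3): at (-3,3), heading down
[3] after straight(2): at (-3,1), heading down
no 2-step plan works, so 3 is optimal.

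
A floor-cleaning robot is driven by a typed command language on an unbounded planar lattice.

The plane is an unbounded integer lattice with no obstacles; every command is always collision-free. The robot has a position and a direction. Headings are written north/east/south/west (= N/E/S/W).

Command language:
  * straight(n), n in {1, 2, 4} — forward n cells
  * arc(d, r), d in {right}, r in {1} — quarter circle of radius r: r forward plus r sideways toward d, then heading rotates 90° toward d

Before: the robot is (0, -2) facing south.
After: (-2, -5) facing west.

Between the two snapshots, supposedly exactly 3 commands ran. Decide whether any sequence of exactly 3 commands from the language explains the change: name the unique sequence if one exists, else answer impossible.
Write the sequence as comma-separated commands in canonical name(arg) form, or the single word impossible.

key: cell and facing (now W) both changed — the 3 commands mix motion and turning
t0: (0, -2) facing south
t=1 straight(2) ⇒ (0, -4) facing south
t=2 arc(right, 1) ⇒ (-1, -5) facing west
t=3 straight(1) ⇒ (-2, -5) facing west
no rival 3-sequence matches.

straight(2), arc(right, 1), straight(1)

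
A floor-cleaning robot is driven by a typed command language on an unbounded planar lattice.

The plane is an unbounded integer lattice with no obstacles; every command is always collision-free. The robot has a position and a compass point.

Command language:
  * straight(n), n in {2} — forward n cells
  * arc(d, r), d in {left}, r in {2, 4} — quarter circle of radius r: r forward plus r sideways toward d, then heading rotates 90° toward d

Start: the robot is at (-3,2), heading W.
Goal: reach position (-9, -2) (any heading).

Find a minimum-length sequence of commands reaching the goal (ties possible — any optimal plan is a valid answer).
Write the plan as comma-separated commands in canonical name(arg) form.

t0: at (-3,2), heading W
t=1 straight(2) ⇒ at (-5,2), heading W
t=2 arc(left, 4) ⇒ at (-9,-2), heading S
minimal: 2 command(s), checked below 2.

straight(2), arc(left, 4)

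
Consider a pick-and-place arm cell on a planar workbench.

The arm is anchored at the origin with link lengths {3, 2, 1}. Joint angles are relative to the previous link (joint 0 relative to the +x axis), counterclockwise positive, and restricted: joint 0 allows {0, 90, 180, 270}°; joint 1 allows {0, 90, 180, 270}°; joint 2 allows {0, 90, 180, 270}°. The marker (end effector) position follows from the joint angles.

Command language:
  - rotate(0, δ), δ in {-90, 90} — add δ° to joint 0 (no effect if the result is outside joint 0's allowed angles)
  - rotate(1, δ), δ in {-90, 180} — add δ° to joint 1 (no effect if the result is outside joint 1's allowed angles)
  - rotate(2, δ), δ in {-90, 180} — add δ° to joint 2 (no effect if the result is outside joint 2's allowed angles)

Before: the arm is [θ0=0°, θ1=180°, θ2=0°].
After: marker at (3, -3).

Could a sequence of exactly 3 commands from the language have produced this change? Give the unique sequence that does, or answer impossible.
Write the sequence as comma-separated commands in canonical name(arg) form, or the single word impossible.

rotate(1, -90), rotate(1, -90), rotate(1, -90)

begin: [θ0=0°, θ1=180°, θ2=0°]
1. rotate(1, -90) → [θ0=0°, θ1=90°, θ2=0°]
2. rotate(1, -90) → [θ0=0°, θ1=0°, θ2=0°]
3. rotate(1, -90) → [θ0=0°, θ1=270°, θ2=0°]
no rival 3-sequence matches.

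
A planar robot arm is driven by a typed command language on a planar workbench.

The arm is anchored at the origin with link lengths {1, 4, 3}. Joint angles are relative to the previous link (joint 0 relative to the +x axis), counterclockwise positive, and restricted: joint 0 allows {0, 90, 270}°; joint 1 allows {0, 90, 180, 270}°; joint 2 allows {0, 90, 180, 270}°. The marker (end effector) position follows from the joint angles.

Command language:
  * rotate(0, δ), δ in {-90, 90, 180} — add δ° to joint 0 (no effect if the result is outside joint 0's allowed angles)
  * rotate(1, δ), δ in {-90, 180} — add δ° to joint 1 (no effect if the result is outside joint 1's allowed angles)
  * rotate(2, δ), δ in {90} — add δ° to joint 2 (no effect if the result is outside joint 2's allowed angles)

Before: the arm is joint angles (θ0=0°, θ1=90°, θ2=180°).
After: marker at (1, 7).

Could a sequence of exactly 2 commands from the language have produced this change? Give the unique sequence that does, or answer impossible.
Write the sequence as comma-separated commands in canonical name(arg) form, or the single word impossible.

rotate(2, 90), rotate(2, 90)

t0: joint angles (θ0=0°, θ1=90°, θ2=180°)
1. rotate(2, 90) → joint angles (θ0=0°, θ1=90°, θ2=270°)
2. rotate(2, 90) → joint angles (θ0=0°, θ1=90°, θ2=0°)
no other 2-command option fits: unique.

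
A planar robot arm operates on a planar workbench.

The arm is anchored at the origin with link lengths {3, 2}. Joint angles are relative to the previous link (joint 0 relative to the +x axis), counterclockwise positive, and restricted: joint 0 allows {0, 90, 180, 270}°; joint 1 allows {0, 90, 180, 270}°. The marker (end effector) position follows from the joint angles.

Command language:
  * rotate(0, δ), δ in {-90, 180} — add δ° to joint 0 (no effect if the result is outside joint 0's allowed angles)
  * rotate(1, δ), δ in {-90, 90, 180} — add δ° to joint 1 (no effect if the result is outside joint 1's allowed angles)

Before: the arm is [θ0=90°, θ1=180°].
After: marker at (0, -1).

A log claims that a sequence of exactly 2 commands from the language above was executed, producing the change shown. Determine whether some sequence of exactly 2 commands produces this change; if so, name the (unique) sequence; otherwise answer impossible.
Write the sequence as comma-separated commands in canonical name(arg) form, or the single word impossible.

t0: [θ0=90°, θ1=180°]
t=1 rotate(0, -90) ⇒ [θ0=0°, θ1=180°]
t=2 rotate(0, -90) ⇒ [θ0=270°, θ1=180°]
uniquely the one of 25 2-step routes that fits.

rotate(0, -90), rotate(0, -90)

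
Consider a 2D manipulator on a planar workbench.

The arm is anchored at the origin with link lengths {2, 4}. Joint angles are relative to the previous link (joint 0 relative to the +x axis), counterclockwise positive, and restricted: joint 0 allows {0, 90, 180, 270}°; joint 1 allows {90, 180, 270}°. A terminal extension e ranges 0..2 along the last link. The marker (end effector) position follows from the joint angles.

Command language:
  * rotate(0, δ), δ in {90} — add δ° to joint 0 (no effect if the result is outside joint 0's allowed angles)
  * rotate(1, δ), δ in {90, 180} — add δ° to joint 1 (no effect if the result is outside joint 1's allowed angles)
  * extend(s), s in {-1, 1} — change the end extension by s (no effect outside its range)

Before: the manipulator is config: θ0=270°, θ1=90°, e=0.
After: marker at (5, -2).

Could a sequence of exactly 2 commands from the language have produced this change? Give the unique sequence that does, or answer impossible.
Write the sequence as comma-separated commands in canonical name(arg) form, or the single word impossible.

key: order matters: swapping extend(-1) and extend(1) lands elsewhere
t0: config: θ0=270°, θ1=90°, e=0
t=1 extend(-1) ⇒ config: θ0=270°, θ1=90°, e=0
t=2 extend(1) ⇒ config: θ0=270°, θ1=90°, e=1
no other 2-command option fits: unique.

extend(-1), extend(1)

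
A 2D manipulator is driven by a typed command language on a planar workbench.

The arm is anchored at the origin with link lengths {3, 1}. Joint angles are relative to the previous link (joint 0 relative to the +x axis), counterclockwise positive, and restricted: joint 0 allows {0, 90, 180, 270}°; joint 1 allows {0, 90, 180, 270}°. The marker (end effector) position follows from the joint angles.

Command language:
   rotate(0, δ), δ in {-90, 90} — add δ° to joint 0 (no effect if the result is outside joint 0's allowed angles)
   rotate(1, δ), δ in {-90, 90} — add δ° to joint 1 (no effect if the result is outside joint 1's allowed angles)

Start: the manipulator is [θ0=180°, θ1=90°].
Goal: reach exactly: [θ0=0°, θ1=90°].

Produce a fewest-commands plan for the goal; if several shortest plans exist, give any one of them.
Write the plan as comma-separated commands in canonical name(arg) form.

rotate(0, -90), rotate(0, -90)

t0: [θ0=180°, θ1=90°]
step 1 (rotate(0, -90)): [θ0=90°, θ1=90°]
step 2 (rotate(0, -90)): [θ0=0°, θ1=90°]
minimal: 2 command(s), checked below 2.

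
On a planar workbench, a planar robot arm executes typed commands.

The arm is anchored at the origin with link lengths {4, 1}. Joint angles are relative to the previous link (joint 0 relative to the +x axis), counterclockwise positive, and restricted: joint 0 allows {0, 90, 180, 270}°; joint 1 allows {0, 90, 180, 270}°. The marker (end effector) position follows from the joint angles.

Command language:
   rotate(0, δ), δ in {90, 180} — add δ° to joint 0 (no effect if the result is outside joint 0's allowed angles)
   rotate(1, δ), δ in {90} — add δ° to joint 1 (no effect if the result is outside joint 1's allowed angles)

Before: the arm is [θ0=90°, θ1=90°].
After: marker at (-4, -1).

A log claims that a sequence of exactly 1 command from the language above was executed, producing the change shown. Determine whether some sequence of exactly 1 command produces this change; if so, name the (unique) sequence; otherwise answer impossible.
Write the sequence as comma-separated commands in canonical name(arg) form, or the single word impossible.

rotate(0, 90)

t0: [θ0=90°, θ1=90°]
[1] after rotate(0, 90): [θ0=180°, θ1=90°]
uniquely the one of 3 1-step routes that fits.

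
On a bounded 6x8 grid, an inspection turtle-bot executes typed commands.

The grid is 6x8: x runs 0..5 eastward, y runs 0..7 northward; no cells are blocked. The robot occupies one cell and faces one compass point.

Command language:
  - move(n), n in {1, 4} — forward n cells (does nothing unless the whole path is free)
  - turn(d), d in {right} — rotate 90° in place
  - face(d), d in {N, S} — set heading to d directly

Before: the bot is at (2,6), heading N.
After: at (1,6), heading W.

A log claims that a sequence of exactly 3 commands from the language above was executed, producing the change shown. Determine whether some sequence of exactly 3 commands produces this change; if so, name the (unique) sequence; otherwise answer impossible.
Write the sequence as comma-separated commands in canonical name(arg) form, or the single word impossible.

face(S), turn(right), move(1)

key: cell and facing (now W) both changed — the 3 commands mix motion and turning
from: at (2,6), heading N
step 1 (face(S)): at (2,6), heading S
step 2 (turn(right)): at (2,6), heading W
step 3 (move(1)): at (1,6), heading W
no other 3-command option fits: unique.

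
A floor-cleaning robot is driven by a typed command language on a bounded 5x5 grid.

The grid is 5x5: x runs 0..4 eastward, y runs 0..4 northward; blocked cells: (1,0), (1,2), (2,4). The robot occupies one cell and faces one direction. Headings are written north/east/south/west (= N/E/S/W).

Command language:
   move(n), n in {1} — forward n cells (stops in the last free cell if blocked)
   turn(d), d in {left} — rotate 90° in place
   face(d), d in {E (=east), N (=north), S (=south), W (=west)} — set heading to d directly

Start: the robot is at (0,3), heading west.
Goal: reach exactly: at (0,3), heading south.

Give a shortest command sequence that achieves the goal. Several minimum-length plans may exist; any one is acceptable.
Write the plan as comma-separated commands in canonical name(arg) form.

initial: at (0,3), heading west
t=1 turn(left) ⇒ at (0,3), heading south
no 0-step plan works, so 1 is optimal.

turn(left)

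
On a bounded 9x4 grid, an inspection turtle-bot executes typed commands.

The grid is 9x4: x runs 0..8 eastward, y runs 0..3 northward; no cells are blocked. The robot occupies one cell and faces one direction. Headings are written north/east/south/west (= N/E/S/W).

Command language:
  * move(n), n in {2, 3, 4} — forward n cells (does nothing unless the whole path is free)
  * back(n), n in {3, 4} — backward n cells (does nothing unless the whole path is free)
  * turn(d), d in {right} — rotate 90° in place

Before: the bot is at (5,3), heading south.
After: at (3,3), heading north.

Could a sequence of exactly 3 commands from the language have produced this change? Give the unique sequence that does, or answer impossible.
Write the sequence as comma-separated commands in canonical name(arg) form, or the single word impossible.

turn(right), move(2), turn(right)

key: cell and facing (now N) both changed — the 3 commands mix motion and turning
t0: at (5,3), heading south
1. turn(right) → at (5,3), heading west
2. move(2) → at (3,3), heading west
3. turn(right) → at (3,3), heading north
all 216 alternatives checked — unique.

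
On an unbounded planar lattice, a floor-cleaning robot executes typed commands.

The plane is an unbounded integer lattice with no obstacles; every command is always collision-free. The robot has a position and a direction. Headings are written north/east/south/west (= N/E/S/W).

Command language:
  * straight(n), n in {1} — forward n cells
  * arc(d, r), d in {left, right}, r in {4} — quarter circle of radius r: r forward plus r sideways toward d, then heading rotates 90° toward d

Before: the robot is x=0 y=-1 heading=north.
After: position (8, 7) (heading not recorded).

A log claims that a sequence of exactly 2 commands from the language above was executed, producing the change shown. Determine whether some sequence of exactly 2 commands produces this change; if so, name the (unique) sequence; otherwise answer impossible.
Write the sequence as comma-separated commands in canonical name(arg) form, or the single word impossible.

arc(right, 4), arc(left, 4)

key: running arc(left, 4) before arc(right, 4) would end elsewhere — order is forced
initial: x=0 y=-1 heading=north
t=1 arc(right, 4) ⇒ x=4 y=3 heading=east
t=2 arc(left, 4) ⇒ x=8 y=7 heading=north
uniquely the one of 9 2-step routes that fits.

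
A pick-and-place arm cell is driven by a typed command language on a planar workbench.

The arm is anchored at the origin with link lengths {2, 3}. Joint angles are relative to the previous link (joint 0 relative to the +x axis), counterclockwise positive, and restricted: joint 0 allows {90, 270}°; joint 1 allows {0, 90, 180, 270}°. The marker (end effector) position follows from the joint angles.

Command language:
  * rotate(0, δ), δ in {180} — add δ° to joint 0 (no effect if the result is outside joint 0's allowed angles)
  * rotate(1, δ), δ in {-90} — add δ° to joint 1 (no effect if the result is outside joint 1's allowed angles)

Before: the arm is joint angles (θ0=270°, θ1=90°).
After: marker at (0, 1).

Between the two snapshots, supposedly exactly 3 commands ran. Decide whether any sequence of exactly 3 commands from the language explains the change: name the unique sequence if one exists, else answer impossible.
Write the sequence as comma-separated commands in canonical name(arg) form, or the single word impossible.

from: joint angles (θ0=270°, θ1=90°)
1. rotate(1, -90) → joint angles (θ0=270°, θ1=0°)
2. rotate(1, -90) → joint angles (θ0=270°, θ1=270°)
3. rotate(1, -90) → joint angles (θ0=270°, θ1=180°)
no rival 3-sequence matches.

rotate(1, -90), rotate(1, -90), rotate(1, -90)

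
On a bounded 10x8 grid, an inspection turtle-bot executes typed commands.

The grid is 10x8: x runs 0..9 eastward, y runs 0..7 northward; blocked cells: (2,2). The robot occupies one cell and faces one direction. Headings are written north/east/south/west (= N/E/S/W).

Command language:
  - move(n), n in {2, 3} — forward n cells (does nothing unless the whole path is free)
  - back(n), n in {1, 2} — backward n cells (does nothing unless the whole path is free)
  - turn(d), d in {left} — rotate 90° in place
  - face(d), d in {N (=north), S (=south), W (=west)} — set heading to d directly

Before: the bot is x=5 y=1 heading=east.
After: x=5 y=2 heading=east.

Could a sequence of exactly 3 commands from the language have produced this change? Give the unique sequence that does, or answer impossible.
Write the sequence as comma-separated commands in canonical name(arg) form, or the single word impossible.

key: heading stays E — rotations cancel among the 3 commands
from: x=5 y=1 heading=east
[1] after face(S): x=5 y=1 heading=south
[2] after back(1): x=5 y=2 heading=south
[3] after turn(left): x=5 y=2 heading=east
no other 3-command option fits: unique.

face(S), back(1), turn(left)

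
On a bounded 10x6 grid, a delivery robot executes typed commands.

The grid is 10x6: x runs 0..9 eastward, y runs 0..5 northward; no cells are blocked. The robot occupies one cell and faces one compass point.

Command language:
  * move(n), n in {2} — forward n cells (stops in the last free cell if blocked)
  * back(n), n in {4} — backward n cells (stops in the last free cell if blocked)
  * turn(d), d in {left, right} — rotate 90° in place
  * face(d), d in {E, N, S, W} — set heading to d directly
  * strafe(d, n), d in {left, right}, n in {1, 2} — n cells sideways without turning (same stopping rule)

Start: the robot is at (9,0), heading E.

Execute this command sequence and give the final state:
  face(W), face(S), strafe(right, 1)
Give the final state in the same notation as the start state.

at (8,0), heading S

initial: at (9,0), heading E
[1] after face(W): at (9,0), heading W
[2] after face(S): at (9,0), heading S
[3] after strafe(right, 1): at (8,0), heading S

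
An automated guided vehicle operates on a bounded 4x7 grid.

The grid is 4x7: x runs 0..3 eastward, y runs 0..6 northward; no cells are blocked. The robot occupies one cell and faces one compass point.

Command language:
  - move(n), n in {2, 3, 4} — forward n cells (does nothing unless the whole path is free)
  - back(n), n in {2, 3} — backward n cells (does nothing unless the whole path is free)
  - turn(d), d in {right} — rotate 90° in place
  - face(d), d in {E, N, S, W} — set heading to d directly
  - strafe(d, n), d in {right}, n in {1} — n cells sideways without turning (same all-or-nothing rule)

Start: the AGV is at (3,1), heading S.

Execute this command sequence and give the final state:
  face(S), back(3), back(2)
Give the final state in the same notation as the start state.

at (3,6), heading S

t0: at (3,1), heading S
1. face(S) → at (3,1), heading S
2. back(3) → at (3,4), heading S
3. back(2) → at (3,6), heading S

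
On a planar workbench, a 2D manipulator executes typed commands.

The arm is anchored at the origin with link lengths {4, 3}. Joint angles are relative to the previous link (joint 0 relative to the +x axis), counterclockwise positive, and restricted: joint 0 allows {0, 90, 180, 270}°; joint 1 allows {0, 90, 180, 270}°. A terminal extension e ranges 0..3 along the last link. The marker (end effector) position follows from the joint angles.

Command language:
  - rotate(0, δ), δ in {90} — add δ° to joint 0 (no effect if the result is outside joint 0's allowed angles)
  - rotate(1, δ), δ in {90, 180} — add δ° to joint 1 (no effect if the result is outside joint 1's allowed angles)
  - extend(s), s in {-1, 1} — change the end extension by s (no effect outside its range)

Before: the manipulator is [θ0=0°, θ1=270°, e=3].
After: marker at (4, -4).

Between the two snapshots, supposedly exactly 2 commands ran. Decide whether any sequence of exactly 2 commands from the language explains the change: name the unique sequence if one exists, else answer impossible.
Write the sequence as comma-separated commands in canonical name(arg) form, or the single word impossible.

extend(-1), extend(-1)

begin: [θ0=0°, θ1=270°, e=3]
t=1 extend(-1) ⇒ [θ0=0°, θ1=270°, e=2]
t=2 extend(-1) ⇒ [θ0=0°, θ1=270°, e=1]
all 25 alternatives checked — unique.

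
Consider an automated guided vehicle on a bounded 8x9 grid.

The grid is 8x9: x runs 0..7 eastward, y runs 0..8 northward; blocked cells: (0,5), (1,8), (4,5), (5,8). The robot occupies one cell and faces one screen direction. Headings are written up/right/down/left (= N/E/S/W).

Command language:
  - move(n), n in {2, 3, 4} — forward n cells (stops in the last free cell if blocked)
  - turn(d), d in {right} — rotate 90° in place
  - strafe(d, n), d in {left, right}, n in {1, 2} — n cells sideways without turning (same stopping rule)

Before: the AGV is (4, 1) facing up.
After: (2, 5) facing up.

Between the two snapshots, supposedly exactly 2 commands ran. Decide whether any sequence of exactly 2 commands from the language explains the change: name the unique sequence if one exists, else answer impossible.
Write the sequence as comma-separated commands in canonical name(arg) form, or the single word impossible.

strafe(left, 2), move(4)

key: still facing N at the end — nothing in the sequence rotates
from: (4, 1) facing up
[1] after strafe(left, 2): (2, 1) facing up
[2] after move(4): (2, 5) facing up
no rival 2-sequence matches.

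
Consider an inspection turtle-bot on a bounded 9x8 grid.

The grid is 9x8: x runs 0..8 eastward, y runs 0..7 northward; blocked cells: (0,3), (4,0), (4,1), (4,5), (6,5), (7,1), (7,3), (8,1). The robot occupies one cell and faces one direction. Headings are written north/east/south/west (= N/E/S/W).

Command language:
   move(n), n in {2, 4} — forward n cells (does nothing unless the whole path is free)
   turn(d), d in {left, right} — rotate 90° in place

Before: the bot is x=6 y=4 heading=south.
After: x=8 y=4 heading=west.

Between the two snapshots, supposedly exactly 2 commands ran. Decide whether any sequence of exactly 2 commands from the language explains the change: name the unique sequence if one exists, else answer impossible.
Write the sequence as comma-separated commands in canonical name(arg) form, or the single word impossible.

every 2-command combo misses the target.

impossible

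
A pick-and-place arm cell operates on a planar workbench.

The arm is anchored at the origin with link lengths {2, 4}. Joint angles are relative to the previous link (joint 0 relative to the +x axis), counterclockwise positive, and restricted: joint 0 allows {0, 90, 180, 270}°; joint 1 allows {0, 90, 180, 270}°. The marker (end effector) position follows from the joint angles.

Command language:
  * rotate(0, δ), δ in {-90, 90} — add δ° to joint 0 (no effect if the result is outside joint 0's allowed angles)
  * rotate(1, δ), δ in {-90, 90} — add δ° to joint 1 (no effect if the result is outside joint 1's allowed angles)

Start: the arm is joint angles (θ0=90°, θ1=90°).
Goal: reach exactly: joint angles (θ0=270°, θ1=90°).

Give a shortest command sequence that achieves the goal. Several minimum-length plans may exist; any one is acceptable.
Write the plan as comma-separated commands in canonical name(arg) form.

rotate(0, 90), rotate(0, 90)

begin: joint angles (θ0=90°, θ1=90°)
step 1 (rotate(0, 90)): joint angles (θ0=180°, θ1=90°)
step 2 (rotate(0, 90)): joint angles (θ0=270°, θ1=90°)
nothing shorter than 2 reaches the goal.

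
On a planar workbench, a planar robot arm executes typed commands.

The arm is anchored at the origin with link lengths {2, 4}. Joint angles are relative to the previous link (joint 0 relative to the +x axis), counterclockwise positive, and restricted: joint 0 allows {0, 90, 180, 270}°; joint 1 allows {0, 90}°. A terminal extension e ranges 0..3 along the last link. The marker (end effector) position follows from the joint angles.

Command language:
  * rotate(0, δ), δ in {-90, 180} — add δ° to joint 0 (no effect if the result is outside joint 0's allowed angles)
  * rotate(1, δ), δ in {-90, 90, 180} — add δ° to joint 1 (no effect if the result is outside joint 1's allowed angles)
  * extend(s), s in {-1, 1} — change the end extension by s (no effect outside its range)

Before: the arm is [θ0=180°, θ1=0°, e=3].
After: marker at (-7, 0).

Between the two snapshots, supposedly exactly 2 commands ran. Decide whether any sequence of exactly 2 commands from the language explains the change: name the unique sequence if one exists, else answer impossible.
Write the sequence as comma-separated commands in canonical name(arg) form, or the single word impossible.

from: [θ0=180°, θ1=0°, e=3]
[1] after extend(-1): [θ0=180°, θ1=0°, e=2]
[2] after extend(-1): [θ0=180°, θ1=0°, e=1]
all 49 alternatives checked — unique.

extend(-1), extend(-1)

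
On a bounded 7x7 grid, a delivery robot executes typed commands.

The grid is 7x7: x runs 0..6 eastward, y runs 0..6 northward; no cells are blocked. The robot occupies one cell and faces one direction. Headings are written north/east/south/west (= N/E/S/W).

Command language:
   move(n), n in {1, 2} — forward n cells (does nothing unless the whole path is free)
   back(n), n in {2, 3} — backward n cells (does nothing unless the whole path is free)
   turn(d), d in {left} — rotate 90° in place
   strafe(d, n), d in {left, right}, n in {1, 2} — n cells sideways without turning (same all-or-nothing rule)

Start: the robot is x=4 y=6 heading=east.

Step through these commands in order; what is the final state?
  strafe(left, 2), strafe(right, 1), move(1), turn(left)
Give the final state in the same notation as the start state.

start: x=4 y=6 heading=east
[1] after strafe(left, 2): x=4 y=6 heading=east
[2] after strafe(right, 1): x=4 y=5 heading=east
[3] after move(1): x=5 y=5 heading=east
[4] after turn(left): x=5 y=5 heading=north

x=5 y=5 heading=north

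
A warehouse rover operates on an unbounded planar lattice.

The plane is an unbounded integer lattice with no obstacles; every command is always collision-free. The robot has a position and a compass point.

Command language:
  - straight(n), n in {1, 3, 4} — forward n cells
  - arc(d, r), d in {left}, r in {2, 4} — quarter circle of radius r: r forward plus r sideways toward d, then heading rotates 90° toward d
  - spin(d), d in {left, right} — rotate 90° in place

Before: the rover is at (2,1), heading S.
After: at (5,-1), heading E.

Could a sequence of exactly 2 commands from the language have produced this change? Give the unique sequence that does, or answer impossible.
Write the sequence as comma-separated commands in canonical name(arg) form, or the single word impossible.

key: running straight(1) before arc(left, 2) would end elsewhere — order is forced
t0: at (2,1), heading S
t=1 arc(left, 2) ⇒ at (4,-1), heading E
t=2 straight(1) ⇒ at (5,-1), heading E
all 49 alternatives checked — unique.

arc(left, 2), straight(1)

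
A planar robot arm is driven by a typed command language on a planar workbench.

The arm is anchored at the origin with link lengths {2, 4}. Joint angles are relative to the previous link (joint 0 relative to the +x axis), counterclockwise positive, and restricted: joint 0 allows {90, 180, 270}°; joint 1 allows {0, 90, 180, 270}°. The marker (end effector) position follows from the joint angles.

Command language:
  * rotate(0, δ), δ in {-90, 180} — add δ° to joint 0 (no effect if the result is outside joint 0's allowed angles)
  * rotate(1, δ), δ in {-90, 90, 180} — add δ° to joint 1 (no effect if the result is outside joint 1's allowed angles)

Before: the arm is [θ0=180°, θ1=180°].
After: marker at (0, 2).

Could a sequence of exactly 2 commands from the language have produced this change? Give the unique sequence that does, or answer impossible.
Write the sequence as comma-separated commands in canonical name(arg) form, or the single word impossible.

rotate(0, -90), rotate(0, 180)

key: order matters: swapping rotate(0, -90) and rotate(0, 180) lands elsewhere
start: [θ0=180°, θ1=180°]
[1] after rotate(0, -90): [θ0=90°, θ1=180°]
[2] after rotate(0, 180): [θ0=270°, θ1=180°]
all 25 alternatives checked — unique.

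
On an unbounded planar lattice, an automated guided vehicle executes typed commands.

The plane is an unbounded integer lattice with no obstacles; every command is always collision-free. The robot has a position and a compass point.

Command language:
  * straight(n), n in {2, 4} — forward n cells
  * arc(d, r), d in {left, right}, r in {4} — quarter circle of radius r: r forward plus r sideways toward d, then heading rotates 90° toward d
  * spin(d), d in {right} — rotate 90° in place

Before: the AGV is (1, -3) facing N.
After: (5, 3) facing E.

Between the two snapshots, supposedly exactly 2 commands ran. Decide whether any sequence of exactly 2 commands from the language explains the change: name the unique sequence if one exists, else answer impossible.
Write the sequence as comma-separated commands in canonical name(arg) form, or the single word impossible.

straight(2), arc(right, 4)

key: order matters: swapping straight(2) and arc(right, 4) lands elsewhere
initial: (1, -3) facing N
1. straight(2) → (1, -1) facing N
2. arc(right, 4) → (5, 3) facing E
no other 2-command option fits: unique.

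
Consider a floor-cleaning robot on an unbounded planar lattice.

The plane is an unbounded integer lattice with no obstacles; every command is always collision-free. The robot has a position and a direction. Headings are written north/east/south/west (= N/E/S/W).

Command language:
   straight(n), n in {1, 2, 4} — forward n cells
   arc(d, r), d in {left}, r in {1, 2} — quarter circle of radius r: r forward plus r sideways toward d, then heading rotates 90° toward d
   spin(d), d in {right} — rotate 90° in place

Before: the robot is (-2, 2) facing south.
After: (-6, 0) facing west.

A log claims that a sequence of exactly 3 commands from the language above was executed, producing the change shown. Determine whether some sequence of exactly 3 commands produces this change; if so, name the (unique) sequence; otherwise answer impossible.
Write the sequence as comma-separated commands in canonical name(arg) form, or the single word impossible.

straight(2), spin(right), straight(4)

key: cell and facing (now W) both changed — the 3 commands mix motion and turning
start: (-2, 2) facing south
t=1 straight(2) ⇒ (-2, 0) facing south
t=2 spin(right) ⇒ (-2, 0) facing west
t=3 straight(4) ⇒ (-6, 0) facing west
all 216 alternatives checked — unique.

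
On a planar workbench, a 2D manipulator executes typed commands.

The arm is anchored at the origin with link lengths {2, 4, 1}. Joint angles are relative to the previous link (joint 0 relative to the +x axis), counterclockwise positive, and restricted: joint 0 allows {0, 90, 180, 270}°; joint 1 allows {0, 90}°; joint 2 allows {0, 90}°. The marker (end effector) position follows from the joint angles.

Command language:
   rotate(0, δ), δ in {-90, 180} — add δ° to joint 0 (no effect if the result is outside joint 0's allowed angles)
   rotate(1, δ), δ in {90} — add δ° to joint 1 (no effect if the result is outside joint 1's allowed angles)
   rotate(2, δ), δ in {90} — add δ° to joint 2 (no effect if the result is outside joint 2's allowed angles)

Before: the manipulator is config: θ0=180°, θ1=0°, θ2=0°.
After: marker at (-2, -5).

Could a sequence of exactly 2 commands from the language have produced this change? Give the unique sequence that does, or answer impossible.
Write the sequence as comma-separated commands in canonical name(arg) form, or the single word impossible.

initial: config: θ0=180°, θ1=0°, θ2=0°
t=1 rotate(1, 90) ⇒ config: θ0=180°, θ1=90°, θ2=0°
t=2 rotate(1, 90) ⇒ config: θ0=180°, θ1=90°, θ2=0°
no other 2-command option fits: unique.

rotate(1, 90), rotate(1, 90)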